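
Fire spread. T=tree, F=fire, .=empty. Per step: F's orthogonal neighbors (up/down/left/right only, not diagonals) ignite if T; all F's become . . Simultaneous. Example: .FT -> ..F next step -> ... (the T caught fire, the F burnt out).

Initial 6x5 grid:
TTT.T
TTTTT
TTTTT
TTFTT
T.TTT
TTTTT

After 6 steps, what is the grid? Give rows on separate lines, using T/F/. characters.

Step 1: 4 trees catch fire, 1 burn out
  TTT.T
  TTTTT
  TTFTT
  TF.FT
  T.FTT
  TTTTT
Step 2: 7 trees catch fire, 4 burn out
  TTT.T
  TTFTT
  TF.FT
  F...F
  T..FT
  TTFTT
Step 3: 9 trees catch fire, 7 burn out
  TTF.T
  TF.FT
  F...F
  .....
  F...F
  TF.FT
Step 4: 5 trees catch fire, 9 burn out
  TF..T
  F...F
  .....
  .....
  .....
  F...F
Step 5: 2 trees catch fire, 5 burn out
  F...F
  .....
  .....
  .....
  .....
  .....
Step 6: 0 trees catch fire, 2 burn out
  .....
  .....
  .....
  .....
  .....
  .....

.....
.....
.....
.....
.....
.....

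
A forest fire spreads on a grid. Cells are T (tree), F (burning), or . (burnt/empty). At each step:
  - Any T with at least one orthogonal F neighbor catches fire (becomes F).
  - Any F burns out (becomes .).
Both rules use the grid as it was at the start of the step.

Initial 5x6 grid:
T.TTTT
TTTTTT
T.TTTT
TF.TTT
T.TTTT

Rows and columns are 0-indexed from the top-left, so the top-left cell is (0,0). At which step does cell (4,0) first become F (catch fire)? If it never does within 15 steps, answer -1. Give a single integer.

Step 1: cell (4,0)='T' (+1 fires, +1 burnt)
Step 2: cell (4,0)='F' (+2 fires, +1 burnt)
  -> target ignites at step 2
Step 3: cell (4,0)='.' (+1 fires, +2 burnt)
Step 4: cell (4,0)='.' (+2 fires, +1 burnt)
Step 5: cell (4,0)='.' (+1 fires, +2 burnt)
Step 6: cell (4,0)='.' (+3 fires, +1 burnt)
Step 7: cell (4,0)='.' (+3 fires, +3 burnt)
Step 8: cell (4,0)='.' (+4 fires, +3 burnt)
Step 9: cell (4,0)='.' (+4 fires, +4 burnt)
Step 10: cell (4,0)='.' (+3 fires, +4 burnt)
Step 11: cell (4,0)='.' (+1 fires, +3 burnt)
Step 12: cell (4,0)='.' (+0 fires, +1 burnt)
  fire out at step 12

2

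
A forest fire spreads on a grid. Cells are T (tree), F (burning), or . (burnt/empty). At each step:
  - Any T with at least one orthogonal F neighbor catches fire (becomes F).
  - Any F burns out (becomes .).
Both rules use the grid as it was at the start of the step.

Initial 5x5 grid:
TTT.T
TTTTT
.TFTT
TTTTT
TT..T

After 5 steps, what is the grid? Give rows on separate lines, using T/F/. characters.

Step 1: 4 trees catch fire, 1 burn out
  TTT.T
  TTFTT
  .F.FT
  TTFTT
  TT..T
Step 2: 6 trees catch fire, 4 burn out
  TTF.T
  TF.FT
  ....F
  TF.FT
  TT..T
Step 3: 6 trees catch fire, 6 burn out
  TF..T
  F...F
  .....
  F...F
  TF..T
Step 4: 4 trees catch fire, 6 burn out
  F...F
  .....
  .....
  .....
  F...F
Step 5: 0 trees catch fire, 4 burn out
  .....
  .....
  .....
  .....
  .....

.....
.....
.....
.....
.....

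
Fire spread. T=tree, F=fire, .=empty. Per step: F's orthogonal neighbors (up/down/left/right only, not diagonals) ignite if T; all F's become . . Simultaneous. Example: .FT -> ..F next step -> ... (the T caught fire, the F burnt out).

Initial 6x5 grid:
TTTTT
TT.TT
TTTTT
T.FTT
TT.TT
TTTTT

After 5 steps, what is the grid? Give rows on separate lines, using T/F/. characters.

Step 1: 2 trees catch fire, 1 burn out
  TTTTT
  TT.TT
  TTFTT
  T..FT
  TT.TT
  TTTTT
Step 2: 4 trees catch fire, 2 burn out
  TTTTT
  TT.TT
  TF.FT
  T...F
  TT.FT
  TTTTT
Step 3: 6 trees catch fire, 4 burn out
  TTTTT
  TF.FT
  F...F
  T....
  TT..F
  TTTFT
Step 4: 7 trees catch fire, 6 burn out
  TFTFT
  F...F
  .....
  F....
  TT...
  TTF.F
Step 5: 5 trees catch fire, 7 burn out
  F.F.F
  .....
  .....
  .....
  FT...
  TF...

F.F.F
.....
.....
.....
FT...
TF...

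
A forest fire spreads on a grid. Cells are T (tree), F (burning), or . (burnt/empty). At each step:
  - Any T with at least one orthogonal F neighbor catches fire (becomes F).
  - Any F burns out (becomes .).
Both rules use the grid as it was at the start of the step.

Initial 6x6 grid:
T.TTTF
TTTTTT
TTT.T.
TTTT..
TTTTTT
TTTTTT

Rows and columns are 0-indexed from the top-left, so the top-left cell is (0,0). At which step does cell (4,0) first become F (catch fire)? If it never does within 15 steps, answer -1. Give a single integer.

Step 1: cell (4,0)='T' (+2 fires, +1 burnt)
Step 2: cell (4,0)='T' (+2 fires, +2 burnt)
Step 3: cell (4,0)='T' (+3 fires, +2 burnt)
Step 4: cell (4,0)='T' (+1 fires, +3 burnt)
Step 5: cell (4,0)='T' (+2 fires, +1 burnt)
Step 6: cell (4,0)='T' (+3 fires, +2 burnt)
Step 7: cell (4,0)='T' (+5 fires, +3 burnt)
Step 8: cell (4,0)='T' (+4 fires, +5 burnt)
Step 9: cell (4,0)='F' (+4 fires, +4 burnt)
  -> target ignites at step 9
Step 10: cell (4,0)='.' (+3 fires, +4 burnt)
Step 11: cell (4,0)='.' (+1 fires, +3 burnt)
Step 12: cell (4,0)='.' (+0 fires, +1 burnt)
  fire out at step 12

9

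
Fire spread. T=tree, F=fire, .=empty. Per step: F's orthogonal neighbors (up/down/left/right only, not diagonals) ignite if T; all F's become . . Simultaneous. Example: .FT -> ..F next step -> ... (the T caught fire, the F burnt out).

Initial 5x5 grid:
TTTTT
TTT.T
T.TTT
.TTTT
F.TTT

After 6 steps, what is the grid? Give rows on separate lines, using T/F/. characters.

Step 1: 0 trees catch fire, 1 burn out
  TTTTT
  TTT.T
  T.TTT
  .TTTT
  ..TTT
Step 2: 0 trees catch fire, 0 burn out
  TTTTT
  TTT.T
  T.TTT
  .TTTT
  ..TTT
Step 3: 0 trees catch fire, 0 burn out
  TTTTT
  TTT.T
  T.TTT
  .TTTT
  ..TTT
Step 4: 0 trees catch fire, 0 burn out
  TTTTT
  TTT.T
  T.TTT
  .TTTT
  ..TTT
Step 5: 0 trees catch fire, 0 burn out
  TTTTT
  TTT.T
  T.TTT
  .TTTT
  ..TTT
Step 6: 0 trees catch fire, 0 burn out
  TTTTT
  TTT.T
  T.TTT
  .TTTT
  ..TTT

TTTTT
TTT.T
T.TTT
.TTTT
..TTT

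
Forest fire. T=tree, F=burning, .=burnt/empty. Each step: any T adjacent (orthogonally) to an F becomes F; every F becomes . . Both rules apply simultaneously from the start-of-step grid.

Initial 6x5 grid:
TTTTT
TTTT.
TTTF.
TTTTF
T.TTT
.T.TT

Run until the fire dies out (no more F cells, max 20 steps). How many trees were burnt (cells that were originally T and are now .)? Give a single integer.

Step 1: +4 fires, +2 burnt (F count now 4)
Step 2: +6 fires, +4 burnt (F count now 6)
Step 3: +7 fires, +6 burnt (F count now 7)
Step 4: +3 fires, +7 burnt (F count now 3)
Step 5: +2 fires, +3 burnt (F count now 2)
Step 6: +0 fires, +2 burnt (F count now 0)
Fire out after step 6
Initially T: 23, now '.': 29
Total burnt (originally-T cells now '.'): 22

Answer: 22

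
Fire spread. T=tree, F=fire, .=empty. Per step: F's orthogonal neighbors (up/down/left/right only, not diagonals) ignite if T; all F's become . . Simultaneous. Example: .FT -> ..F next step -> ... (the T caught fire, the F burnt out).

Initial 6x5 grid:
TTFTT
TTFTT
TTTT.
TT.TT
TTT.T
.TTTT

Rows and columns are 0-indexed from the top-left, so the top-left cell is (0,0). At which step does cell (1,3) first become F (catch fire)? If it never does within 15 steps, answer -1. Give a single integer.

Step 1: cell (1,3)='F' (+5 fires, +2 burnt)
  -> target ignites at step 1
Step 2: cell (1,3)='.' (+6 fires, +5 burnt)
Step 3: cell (1,3)='.' (+3 fires, +6 burnt)
Step 4: cell (1,3)='.' (+3 fires, +3 burnt)
Step 5: cell (1,3)='.' (+4 fires, +3 burnt)
Step 6: cell (1,3)='.' (+2 fires, +4 burnt)
Step 7: cell (1,3)='.' (+1 fires, +2 burnt)
Step 8: cell (1,3)='.' (+0 fires, +1 burnt)
  fire out at step 8

1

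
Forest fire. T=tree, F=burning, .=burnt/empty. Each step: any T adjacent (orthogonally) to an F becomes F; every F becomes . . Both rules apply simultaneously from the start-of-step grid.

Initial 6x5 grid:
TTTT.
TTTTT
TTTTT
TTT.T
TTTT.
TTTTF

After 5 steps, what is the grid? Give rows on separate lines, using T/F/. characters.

Step 1: 1 trees catch fire, 1 burn out
  TTTT.
  TTTTT
  TTTTT
  TTT.T
  TTTT.
  TTTF.
Step 2: 2 trees catch fire, 1 burn out
  TTTT.
  TTTTT
  TTTTT
  TTT.T
  TTTF.
  TTF..
Step 3: 2 trees catch fire, 2 burn out
  TTTT.
  TTTTT
  TTTTT
  TTT.T
  TTF..
  TF...
Step 4: 3 trees catch fire, 2 burn out
  TTTT.
  TTTTT
  TTTTT
  TTF.T
  TF...
  F....
Step 5: 3 trees catch fire, 3 burn out
  TTTT.
  TTTTT
  TTFTT
  TF..T
  F....
  .....

TTTT.
TTTTT
TTFTT
TF..T
F....
.....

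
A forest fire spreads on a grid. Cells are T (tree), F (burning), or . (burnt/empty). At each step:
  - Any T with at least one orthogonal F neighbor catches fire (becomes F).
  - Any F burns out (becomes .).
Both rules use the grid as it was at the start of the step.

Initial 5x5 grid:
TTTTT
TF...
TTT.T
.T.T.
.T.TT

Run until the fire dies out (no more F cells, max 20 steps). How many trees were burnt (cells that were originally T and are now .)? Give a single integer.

Answer: 11

Derivation:
Step 1: +3 fires, +1 burnt (F count now 3)
Step 2: +5 fires, +3 burnt (F count now 5)
Step 3: +2 fires, +5 burnt (F count now 2)
Step 4: +1 fires, +2 burnt (F count now 1)
Step 5: +0 fires, +1 burnt (F count now 0)
Fire out after step 5
Initially T: 15, now '.': 21
Total burnt (originally-T cells now '.'): 11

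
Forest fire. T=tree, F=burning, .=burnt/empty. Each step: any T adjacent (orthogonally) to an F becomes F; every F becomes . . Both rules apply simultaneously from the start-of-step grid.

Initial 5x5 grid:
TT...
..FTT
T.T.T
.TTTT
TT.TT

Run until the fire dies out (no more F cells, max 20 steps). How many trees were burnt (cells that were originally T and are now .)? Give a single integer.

Answer: 12

Derivation:
Step 1: +2 fires, +1 burnt (F count now 2)
Step 2: +2 fires, +2 burnt (F count now 2)
Step 3: +3 fires, +2 burnt (F count now 3)
Step 4: +3 fires, +3 burnt (F count now 3)
Step 5: +2 fires, +3 burnt (F count now 2)
Step 6: +0 fires, +2 burnt (F count now 0)
Fire out after step 6
Initially T: 15, now '.': 22
Total burnt (originally-T cells now '.'): 12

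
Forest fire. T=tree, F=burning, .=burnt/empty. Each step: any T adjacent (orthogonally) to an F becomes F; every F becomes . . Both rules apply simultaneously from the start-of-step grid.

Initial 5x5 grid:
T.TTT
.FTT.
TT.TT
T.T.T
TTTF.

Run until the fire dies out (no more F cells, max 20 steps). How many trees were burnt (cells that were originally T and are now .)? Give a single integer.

Answer: 15

Derivation:
Step 1: +3 fires, +2 burnt (F count now 3)
Step 2: +5 fires, +3 burnt (F count now 5)
Step 3: +4 fires, +5 burnt (F count now 4)
Step 4: +2 fires, +4 burnt (F count now 2)
Step 5: +1 fires, +2 burnt (F count now 1)
Step 6: +0 fires, +1 burnt (F count now 0)
Fire out after step 6
Initially T: 16, now '.': 24
Total burnt (originally-T cells now '.'): 15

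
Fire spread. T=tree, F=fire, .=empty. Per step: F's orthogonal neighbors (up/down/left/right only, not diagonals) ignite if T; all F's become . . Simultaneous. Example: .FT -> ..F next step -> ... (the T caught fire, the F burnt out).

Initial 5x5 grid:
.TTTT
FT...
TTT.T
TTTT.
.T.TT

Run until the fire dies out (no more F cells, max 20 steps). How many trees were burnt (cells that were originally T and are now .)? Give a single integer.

Step 1: +2 fires, +1 burnt (F count now 2)
Step 2: +3 fires, +2 burnt (F count now 3)
Step 3: +3 fires, +3 burnt (F count now 3)
Step 4: +3 fires, +3 burnt (F count now 3)
Step 5: +2 fires, +3 burnt (F count now 2)
Step 6: +1 fires, +2 burnt (F count now 1)
Step 7: +1 fires, +1 burnt (F count now 1)
Step 8: +0 fires, +1 burnt (F count now 0)
Fire out after step 8
Initially T: 16, now '.': 24
Total burnt (originally-T cells now '.'): 15

Answer: 15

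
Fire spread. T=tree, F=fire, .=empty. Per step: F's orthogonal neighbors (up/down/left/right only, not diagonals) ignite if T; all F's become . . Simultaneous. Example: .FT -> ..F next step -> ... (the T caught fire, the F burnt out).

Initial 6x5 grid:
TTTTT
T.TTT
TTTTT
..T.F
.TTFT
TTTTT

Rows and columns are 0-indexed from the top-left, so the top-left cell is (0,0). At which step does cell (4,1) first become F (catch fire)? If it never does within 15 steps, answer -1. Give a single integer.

Step 1: cell (4,1)='T' (+4 fires, +2 burnt)
Step 2: cell (4,1)='F' (+6 fires, +4 burnt)
  -> target ignites at step 2
Step 3: cell (4,1)='.' (+4 fires, +6 burnt)
Step 4: cell (4,1)='.' (+4 fires, +4 burnt)
Step 5: cell (4,1)='.' (+2 fires, +4 burnt)
Step 6: cell (4,1)='.' (+2 fires, +2 burnt)
Step 7: cell (4,1)='.' (+1 fires, +2 burnt)
Step 8: cell (4,1)='.' (+0 fires, +1 burnt)
  fire out at step 8

2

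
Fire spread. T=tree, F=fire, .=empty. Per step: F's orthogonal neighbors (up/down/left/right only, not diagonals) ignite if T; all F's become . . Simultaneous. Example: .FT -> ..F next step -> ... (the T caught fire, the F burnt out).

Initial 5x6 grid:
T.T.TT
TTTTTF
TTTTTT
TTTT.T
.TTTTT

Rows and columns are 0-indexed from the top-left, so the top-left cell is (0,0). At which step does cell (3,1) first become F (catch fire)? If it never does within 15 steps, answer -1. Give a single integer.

Step 1: cell (3,1)='T' (+3 fires, +1 burnt)
Step 2: cell (3,1)='T' (+4 fires, +3 burnt)
Step 3: cell (3,1)='T' (+3 fires, +4 burnt)
Step 4: cell (3,1)='T' (+5 fires, +3 burnt)
Step 5: cell (3,1)='T' (+4 fires, +5 burnt)
Step 6: cell (3,1)='F' (+4 fires, +4 burnt)
  -> target ignites at step 6
Step 7: cell (3,1)='.' (+2 fires, +4 burnt)
Step 8: cell (3,1)='.' (+0 fires, +2 burnt)
  fire out at step 8

6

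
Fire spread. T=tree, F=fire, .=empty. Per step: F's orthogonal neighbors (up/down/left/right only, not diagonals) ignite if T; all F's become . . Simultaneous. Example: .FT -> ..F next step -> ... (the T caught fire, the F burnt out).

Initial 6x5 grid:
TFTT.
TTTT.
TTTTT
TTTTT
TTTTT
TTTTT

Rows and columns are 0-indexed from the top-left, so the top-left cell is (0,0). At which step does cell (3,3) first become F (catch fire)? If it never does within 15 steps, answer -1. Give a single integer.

Step 1: cell (3,3)='T' (+3 fires, +1 burnt)
Step 2: cell (3,3)='T' (+4 fires, +3 burnt)
Step 3: cell (3,3)='T' (+4 fires, +4 burnt)
Step 4: cell (3,3)='T' (+4 fires, +4 burnt)
Step 5: cell (3,3)='F' (+5 fires, +4 burnt)
  -> target ignites at step 5
Step 6: cell (3,3)='.' (+4 fires, +5 burnt)
Step 7: cell (3,3)='.' (+2 fires, +4 burnt)
Step 8: cell (3,3)='.' (+1 fires, +2 burnt)
Step 9: cell (3,3)='.' (+0 fires, +1 burnt)
  fire out at step 9

5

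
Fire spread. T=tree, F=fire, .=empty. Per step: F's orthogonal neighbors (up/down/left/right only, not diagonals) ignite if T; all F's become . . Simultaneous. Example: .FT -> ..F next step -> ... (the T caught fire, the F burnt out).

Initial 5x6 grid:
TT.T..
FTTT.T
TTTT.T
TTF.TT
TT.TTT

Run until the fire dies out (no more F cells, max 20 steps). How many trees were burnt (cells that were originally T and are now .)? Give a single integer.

Step 1: +5 fires, +2 burnt (F count now 5)
Step 2: +6 fires, +5 burnt (F count now 6)
Step 3: +2 fires, +6 burnt (F count now 2)
Step 4: +1 fires, +2 burnt (F count now 1)
Step 5: +0 fires, +1 burnt (F count now 0)
Fire out after step 5
Initially T: 21, now '.': 23
Total burnt (originally-T cells now '.'): 14

Answer: 14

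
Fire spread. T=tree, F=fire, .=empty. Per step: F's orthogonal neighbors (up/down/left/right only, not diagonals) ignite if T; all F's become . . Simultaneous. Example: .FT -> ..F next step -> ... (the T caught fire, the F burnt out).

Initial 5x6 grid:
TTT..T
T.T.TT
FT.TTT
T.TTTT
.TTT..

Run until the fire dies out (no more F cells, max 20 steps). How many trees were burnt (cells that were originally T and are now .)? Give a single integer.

Answer: 7

Derivation:
Step 1: +3 fires, +1 burnt (F count now 3)
Step 2: +1 fires, +3 burnt (F count now 1)
Step 3: +1 fires, +1 burnt (F count now 1)
Step 4: +1 fires, +1 burnt (F count now 1)
Step 5: +1 fires, +1 burnt (F count now 1)
Step 6: +0 fires, +1 burnt (F count now 0)
Fire out after step 6
Initially T: 20, now '.': 17
Total burnt (originally-T cells now '.'): 7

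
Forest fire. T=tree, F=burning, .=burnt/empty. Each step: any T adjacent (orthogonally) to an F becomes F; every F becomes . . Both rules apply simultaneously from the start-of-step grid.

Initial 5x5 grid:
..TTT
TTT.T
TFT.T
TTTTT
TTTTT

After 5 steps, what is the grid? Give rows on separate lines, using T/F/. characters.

Step 1: 4 trees catch fire, 1 burn out
  ..TTT
  TFT.T
  F.F.T
  TFTTT
  TTTTT
Step 2: 5 trees catch fire, 4 burn out
  ..TTT
  F.F.T
  ....T
  F.FTT
  TFTTT
Step 3: 4 trees catch fire, 5 burn out
  ..FTT
  ....T
  ....T
  ...FT
  F.FTT
Step 4: 3 trees catch fire, 4 burn out
  ...FT
  ....T
  ....T
  ....F
  ...FT
Step 5: 3 trees catch fire, 3 burn out
  ....F
  ....T
  ....F
  .....
  ....F

....F
....T
....F
.....
....F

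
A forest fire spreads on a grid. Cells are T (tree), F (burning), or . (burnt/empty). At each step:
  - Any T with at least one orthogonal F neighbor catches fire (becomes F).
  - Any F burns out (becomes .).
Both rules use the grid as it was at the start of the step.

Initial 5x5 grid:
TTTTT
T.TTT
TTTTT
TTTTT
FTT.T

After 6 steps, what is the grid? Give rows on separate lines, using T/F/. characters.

Step 1: 2 trees catch fire, 1 burn out
  TTTTT
  T.TTT
  TTTTT
  FTTTT
  .FT.T
Step 2: 3 trees catch fire, 2 burn out
  TTTTT
  T.TTT
  FTTTT
  .FTTT
  ..F.T
Step 3: 3 trees catch fire, 3 burn out
  TTTTT
  F.TTT
  .FTTT
  ..FTT
  ....T
Step 4: 3 trees catch fire, 3 burn out
  FTTTT
  ..TTT
  ..FTT
  ...FT
  ....T
Step 5: 4 trees catch fire, 3 burn out
  .FTTT
  ..FTT
  ...FT
  ....F
  ....T
Step 6: 4 trees catch fire, 4 burn out
  ..FTT
  ...FT
  ....F
  .....
  ....F

..FTT
...FT
....F
.....
....F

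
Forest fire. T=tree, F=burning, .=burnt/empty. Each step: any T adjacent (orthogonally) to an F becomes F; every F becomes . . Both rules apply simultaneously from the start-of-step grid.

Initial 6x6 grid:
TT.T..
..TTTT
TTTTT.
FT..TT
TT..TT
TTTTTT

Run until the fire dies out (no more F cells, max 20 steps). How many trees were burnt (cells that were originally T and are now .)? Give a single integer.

Answer: 23

Derivation:
Step 1: +3 fires, +1 burnt (F count now 3)
Step 2: +3 fires, +3 burnt (F count now 3)
Step 3: +2 fires, +3 burnt (F count now 2)
Step 4: +3 fires, +2 burnt (F count now 3)
Step 5: +3 fires, +3 burnt (F count now 3)
Step 6: +4 fires, +3 burnt (F count now 4)
Step 7: +4 fires, +4 burnt (F count now 4)
Step 8: +1 fires, +4 burnt (F count now 1)
Step 9: +0 fires, +1 burnt (F count now 0)
Fire out after step 9
Initially T: 25, now '.': 34
Total burnt (originally-T cells now '.'): 23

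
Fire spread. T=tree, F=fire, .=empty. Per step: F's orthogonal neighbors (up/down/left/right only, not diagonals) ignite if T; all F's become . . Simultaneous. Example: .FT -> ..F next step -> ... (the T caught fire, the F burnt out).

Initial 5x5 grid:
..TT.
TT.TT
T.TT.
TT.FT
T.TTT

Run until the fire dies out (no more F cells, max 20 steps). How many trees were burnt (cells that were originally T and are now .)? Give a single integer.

Step 1: +3 fires, +1 burnt (F count now 3)
Step 2: +4 fires, +3 burnt (F count now 4)
Step 3: +2 fires, +4 burnt (F count now 2)
Step 4: +1 fires, +2 burnt (F count now 1)
Step 5: +0 fires, +1 burnt (F count now 0)
Fire out after step 5
Initially T: 16, now '.': 19
Total burnt (originally-T cells now '.'): 10

Answer: 10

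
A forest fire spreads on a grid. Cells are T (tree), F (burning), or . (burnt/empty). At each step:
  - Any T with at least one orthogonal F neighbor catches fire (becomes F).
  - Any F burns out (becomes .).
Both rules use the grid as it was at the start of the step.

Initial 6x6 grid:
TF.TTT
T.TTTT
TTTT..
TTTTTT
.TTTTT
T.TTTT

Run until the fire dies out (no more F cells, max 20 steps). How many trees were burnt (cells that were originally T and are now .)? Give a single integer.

Step 1: +1 fires, +1 burnt (F count now 1)
Step 2: +1 fires, +1 burnt (F count now 1)
Step 3: +1 fires, +1 burnt (F count now 1)
Step 4: +2 fires, +1 burnt (F count now 2)
Step 5: +2 fires, +2 burnt (F count now 2)
Step 6: +4 fires, +2 burnt (F count now 4)
Step 7: +3 fires, +4 burnt (F count now 3)
Step 8: +5 fires, +3 burnt (F count now 5)
Step 9: +5 fires, +5 burnt (F count now 5)
Step 10: +3 fires, +5 burnt (F count now 3)
Step 11: +1 fires, +3 burnt (F count now 1)
Step 12: +0 fires, +1 burnt (F count now 0)
Fire out after step 12
Initially T: 29, now '.': 35
Total burnt (originally-T cells now '.'): 28

Answer: 28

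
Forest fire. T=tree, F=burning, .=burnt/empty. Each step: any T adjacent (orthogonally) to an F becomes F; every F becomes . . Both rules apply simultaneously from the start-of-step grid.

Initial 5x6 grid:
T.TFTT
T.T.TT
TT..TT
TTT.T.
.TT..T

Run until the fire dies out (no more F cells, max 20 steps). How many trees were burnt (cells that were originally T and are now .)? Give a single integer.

Step 1: +2 fires, +1 burnt (F count now 2)
Step 2: +3 fires, +2 burnt (F count now 3)
Step 3: +2 fires, +3 burnt (F count now 2)
Step 4: +2 fires, +2 burnt (F count now 2)
Step 5: +0 fires, +2 burnt (F count now 0)
Fire out after step 5
Initially T: 19, now '.': 20
Total burnt (originally-T cells now '.'): 9

Answer: 9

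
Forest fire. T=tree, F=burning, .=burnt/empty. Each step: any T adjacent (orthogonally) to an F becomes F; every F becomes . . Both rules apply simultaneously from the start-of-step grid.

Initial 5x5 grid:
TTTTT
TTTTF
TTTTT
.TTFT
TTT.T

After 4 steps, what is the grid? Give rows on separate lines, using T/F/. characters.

Step 1: 6 trees catch fire, 2 burn out
  TTTTF
  TTTF.
  TTTFF
  .TF.F
  TTT.T
Step 2: 6 trees catch fire, 6 burn out
  TTTF.
  TTF..
  TTF..
  .F...
  TTF.F
Step 3: 4 trees catch fire, 6 burn out
  TTF..
  TF...
  TF...
  .....
  TF...
Step 4: 4 trees catch fire, 4 burn out
  TF...
  F....
  F....
  .....
  F....

TF...
F....
F....
.....
F....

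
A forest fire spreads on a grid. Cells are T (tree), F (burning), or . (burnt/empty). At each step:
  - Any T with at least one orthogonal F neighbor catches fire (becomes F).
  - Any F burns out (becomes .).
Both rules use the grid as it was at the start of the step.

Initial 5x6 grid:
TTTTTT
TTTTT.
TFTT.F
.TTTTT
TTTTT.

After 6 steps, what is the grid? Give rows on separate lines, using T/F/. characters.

Step 1: 5 trees catch fire, 2 burn out
  TTTTTT
  TFTTT.
  F.FT..
  .FTTTF
  TTTTT.
Step 2: 7 trees catch fire, 5 burn out
  TFTTTT
  F.FTT.
  ...F..
  ..FTF.
  TFTTT.
Step 3: 7 trees catch fire, 7 burn out
  F.FTTT
  ...FT.
  ......
  ...F..
  F.FTF.
Step 4: 3 trees catch fire, 7 burn out
  ...FTT
  ....F.
  ......
  ......
  ...F..
Step 5: 1 trees catch fire, 3 burn out
  ....FT
  ......
  ......
  ......
  ......
Step 6: 1 trees catch fire, 1 burn out
  .....F
  ......
  ......
  ......
  ......

.....F
......
......
......
......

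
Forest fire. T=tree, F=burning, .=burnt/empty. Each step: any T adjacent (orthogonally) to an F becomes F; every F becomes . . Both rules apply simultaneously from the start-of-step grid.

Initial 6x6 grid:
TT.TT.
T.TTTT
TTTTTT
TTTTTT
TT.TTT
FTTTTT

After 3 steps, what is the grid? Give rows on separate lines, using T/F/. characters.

Step 1: 2 trees catch fire, 1 burn out
  TT.TT.
  T.TTTT
  TTTTTT
  TTTTTT
  FT.TTT
  .FTTTT
Step 2: 3 trees catch fire, 2 burn out
  TT.TT.
  T.TTTT
  TTTTTT
  FTTTTT
  .F.TTT
  ..FTTT
Step 3: 3 trees catch fire, 3 burn out
  TT.TT.
  T.TTTT
  FTTTTT
  .FTTTT
  ...TTT
  ...FTT

TT.TT.
T.TTTT
FTTTTT
.FTTTT
...TTT
...FTT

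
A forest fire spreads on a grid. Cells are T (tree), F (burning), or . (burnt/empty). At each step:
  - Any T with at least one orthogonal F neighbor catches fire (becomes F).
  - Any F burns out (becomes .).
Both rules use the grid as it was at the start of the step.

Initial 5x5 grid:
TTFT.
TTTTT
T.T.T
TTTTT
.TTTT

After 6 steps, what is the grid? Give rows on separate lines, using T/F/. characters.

Step 1: 3 trees catch fire, 1 burn out
  TF.F.
  TTFTT
  T.T.T
  TTTTT
  .TTTT
Step 2: 4 trees catch fire, 3 burn out
  F....
  TF.FT
  T.F.T
  TTTTT
  .TTTT
Step 3: 3 trees catch fire, 4 burn out
  .....
  F...F
  T...T
  TTFTT
  .TTTT
Step 4: 5 trees catch fire, 3 burn out
  .....
  .....
  F...F
  TF.FT
  .TFTT
Step 5: 4 trees catch fire, 5 burn out
  .....
  .....
  .....
  F...F
  .F.FT
Step 6: 1 trees catch fire, 4 burn out
  .....
  .....
  .....
  .....
  ....F

.....
.....
.....
.....
....F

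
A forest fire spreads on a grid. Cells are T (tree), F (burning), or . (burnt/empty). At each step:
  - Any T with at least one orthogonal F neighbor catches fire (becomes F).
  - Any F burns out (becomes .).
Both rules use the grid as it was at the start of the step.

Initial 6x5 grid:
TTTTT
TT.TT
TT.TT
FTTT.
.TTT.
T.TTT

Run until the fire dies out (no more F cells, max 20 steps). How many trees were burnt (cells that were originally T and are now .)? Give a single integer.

Step 1: +2 fires, +1 burnt (F count now 2)
Step 2: +4 fires, +2 burnt (F count now 4)
Step 3: +4 fires, +4 burnt (F count now 4)
Step 4: +4 fires, +4 burnt (F count now 4)
Step 5: +4 fires, +4 burnt (F count now 4)
Step 6: +3 fires, +4 burnt (F count now 3)
Step 7: +1 fires, +3 burnt (F count now 1)
Step 8: +0 fires, +1 burnt (F count now 0)
Fire out after step 8
Initially T: 23, now '.': 29
Total burnt (originally-T cells now '.'): 22

Answer: 22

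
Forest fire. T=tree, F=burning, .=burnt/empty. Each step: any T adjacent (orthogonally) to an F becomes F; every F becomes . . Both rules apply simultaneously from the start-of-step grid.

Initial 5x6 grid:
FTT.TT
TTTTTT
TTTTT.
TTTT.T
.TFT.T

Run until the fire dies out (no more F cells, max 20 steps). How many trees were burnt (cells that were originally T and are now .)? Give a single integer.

Step 1: +5 fires, +2 burnt (F count now 5)
Step 2: +6 fires, +5 burnt (F count now 6)
Step 3: +4 fires, +6 burnt (F count now 4)
Step 4: +2 fires, +4 burnt (F count now 2)
Step 5: +1 fires, +2 burnt (F count now 1)
Step 6: +2 fires, +1 burnt (F count now 2)
Step 7: +1 fires, +2 burnt (F count now 1)
Step 8: +0 fires, +1 burnt (F count now 0)
Fire out after step 8
Initially T: 23, now '.': 28
Total burnt (originally-T cells now '.'): 21

Answer: 21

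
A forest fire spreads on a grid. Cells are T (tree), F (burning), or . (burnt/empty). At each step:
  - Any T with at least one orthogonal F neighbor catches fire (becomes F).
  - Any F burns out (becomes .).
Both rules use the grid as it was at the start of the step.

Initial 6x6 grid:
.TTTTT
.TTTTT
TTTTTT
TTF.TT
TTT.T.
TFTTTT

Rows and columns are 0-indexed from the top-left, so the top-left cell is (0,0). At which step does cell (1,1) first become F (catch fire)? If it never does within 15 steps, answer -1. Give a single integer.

Step 1: cell (1,1)='T' (+6 fires, +2 burnt)
Step 2: cell (1,1)='T' (+6 fires, +6 burnt)
Step 3: cell (1,1)='F' (+6 fires, +6 burnt)
  -> target ignites at step 3
Step 4: cell (1,1)='.' (+7 fires, +6 burnt)
Step 5: cell (1,1)='.' (+3 fires, +7 burnt)
Step 6: cell (1,1)='.' (+1 fires, +3 burnt)
Step 7: cell (1,1)='.' (+0 fires, +1 burnt)
  fire out at step 7

3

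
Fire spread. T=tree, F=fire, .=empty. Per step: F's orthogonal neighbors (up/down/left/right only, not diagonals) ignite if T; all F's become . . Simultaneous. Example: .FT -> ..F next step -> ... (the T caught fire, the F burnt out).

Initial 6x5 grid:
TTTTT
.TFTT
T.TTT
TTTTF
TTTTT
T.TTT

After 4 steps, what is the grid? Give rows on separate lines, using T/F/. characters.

Step 1: 7 trees catch fire, 2 burn out
  TTFTT
  .F.FT
  T.FTF
  TTTF.
  TTTTF
  T.TTT
Step 2: 7 trees catch fire, 7 burn out
  TF.FT
  ....F
  T..F.
  TTF..
  TTTF.
  T.TTF
Step 3: 5 trees catch fire, 7 burn out
  F...F
  .....
  T....
  TF...
  TTF..
  T.TF.
Step 4: 3 trees catch fire, 5 burn out
  .....
  .....
  T....
  F....
  TF...
  T.F..

.....
.....
T....
F....
TF...
T.F..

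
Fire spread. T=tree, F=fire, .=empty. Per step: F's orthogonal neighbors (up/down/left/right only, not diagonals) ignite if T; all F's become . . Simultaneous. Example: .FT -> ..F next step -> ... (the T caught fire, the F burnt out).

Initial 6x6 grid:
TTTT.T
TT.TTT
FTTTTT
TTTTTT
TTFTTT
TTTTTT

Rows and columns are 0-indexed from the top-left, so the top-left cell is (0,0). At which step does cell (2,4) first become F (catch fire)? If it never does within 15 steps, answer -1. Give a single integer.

Step 1: cell (2,4)='T' (+7 fires, +2 burnt)
Step 2: cell (2,4)='T' (+9 fires, +7 burnt)
Step 3: cell (2,4)='T' (+6 fires, +9 burnt)
Step 4: cell (2,4)='F' (+5 fires, +6 burnt)
  -> target ignites at step 4
Step 5: cell (2,4)='.' (+3 fires, +5 burnt)
Step 6: cell (2,4)='.' (+1 fires, +3 burnt)
Step 7: cell (2,4)='.' (+1 fires, +1 burnt)
Step 8: cell (2,4)='.' (+0 fires, +1 burnt)
  fire out at step 8

4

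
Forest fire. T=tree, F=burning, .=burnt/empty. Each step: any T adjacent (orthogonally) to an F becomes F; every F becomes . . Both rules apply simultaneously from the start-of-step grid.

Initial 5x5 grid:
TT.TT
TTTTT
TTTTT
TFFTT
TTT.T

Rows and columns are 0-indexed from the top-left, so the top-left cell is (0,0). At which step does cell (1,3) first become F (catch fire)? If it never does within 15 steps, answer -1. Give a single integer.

Step 1: cell (1,3)='T' (+6 fires, +2 burnt)
Step 2: cell (1,3)='T' (+6 fires, +6 burnt)
Step 3: cell (1,3)='F' (+5 fires, +6 burnt)
  -> target ignites at step 3
Step 4: cell (1,3)='.' (+3 fires, +5 burnt)
Step 5: cell (1,3)='.' (+1 fires, +3 burnt)
Step 6: cell (1,3)='.' (+0 fires, +1 burnt)
  fire out at step 6

3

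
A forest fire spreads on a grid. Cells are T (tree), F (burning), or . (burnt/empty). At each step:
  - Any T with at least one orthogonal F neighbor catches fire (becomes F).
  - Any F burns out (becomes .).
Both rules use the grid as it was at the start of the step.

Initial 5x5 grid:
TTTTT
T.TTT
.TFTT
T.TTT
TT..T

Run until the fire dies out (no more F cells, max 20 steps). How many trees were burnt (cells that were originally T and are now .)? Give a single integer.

Answer: 16

Derivation:
Step 1: +4 fires, +1 burnt (F count now 4)
Step 2: +4 fires, +4 burnt (F count now 4)
Step 3: +4 fires, +4 burnt (F count now 4)
Step 4: +3 fires, +4 burnt (F count now 3)
Step 5: +1 fires, +3 burnt (F count now 1)
Step 6: +0 fires, +1 burnt (F count now 0)
Fire out after step 6
Initially T: 19, now '.': 22
Total burnt (originally-T cells now '.'): 16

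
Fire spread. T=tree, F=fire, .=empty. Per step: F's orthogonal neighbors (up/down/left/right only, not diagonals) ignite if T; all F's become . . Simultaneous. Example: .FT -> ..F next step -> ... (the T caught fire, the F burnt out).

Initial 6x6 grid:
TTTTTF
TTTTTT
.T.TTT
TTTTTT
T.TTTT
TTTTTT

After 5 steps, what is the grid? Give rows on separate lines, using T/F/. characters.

Step 1: 2 trees catch fire, 1 burn out
  TTTTF.
  TTTTTF
  .T.TTT
  TTTTTT
  T.TTTT
  TTTTTT
Step 2: 3 trees catch fire, 2 burn out
  TTTF..
  TTTTF.
  .T.TTF
  TTTTTT
  T.TTTT
  TTTTTT
Step 3: 4 trees catch fire, 3 burn out
  TTF...
  TTTF..
  .T.TF.
  TTTTTF
  T.TTTT
  TTTTTT
Step 4: 5 trees catch fire, 4 burn out
  TF....
  TTF...
  .T.F..
  TTTTF.
  T.TTTF
  TTTTTT
Step 5: 5 trees catch fire, 5 burn out
  F.....
  TF....
  .T....
  TTTF..
  T.TTF.
  TTTTTF

F.....
TF....
.T....
TTTF..
T.TTF.
TTTTTF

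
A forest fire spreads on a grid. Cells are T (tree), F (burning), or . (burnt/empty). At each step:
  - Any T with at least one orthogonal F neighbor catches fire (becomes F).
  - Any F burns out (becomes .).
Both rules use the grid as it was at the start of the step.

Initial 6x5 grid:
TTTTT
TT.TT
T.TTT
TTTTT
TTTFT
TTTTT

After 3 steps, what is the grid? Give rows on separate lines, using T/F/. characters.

Step 1: 4 trees catch fire, 1 burn out
  TTTTT
  TT.TT
  T.TTT
  TTTFT
  TTF.F
  TTTFT
Step 2: 6 trees catch fire, 4 burn out
  TTTTT
  TT.TT
  T.TFT
  TTF.F
  TF...
  TTF.F
Step 3: 6 trees catch fire, 6 burn out
  TTTTT
  TT.FT
  T.F.F
  TF...
  F....
  TF...

TTTTT
TT.FT
T.F.F
TF...
F....
TF...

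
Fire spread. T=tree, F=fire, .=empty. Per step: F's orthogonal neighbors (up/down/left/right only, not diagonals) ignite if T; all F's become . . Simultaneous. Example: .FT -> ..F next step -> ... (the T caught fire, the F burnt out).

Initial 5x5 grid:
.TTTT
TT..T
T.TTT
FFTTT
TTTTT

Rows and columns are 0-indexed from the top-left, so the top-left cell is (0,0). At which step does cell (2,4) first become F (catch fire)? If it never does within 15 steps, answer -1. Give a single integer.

Step 1: cell (2,4)='T' (+4 fires, +2 burnt)
Step 2: cell (2,4)='T' (+4 fires, +4 burnt)
Step 3: cell (2,4)='T' (+4 fires, +4 burnt)
Step 4: cell (2,4)='F' (+3 fires, +4 burnt)
  -> target ignites at step 4
Step 5: cell (2,4)='.' (+2 fires, +3 burnt)
Step 6: cell (2,4)='.' (+2 fires, +2 burnt)
Step 7: cell (2,4)='.' (+0 fires, +2 burnt)
  fire out at step 7

4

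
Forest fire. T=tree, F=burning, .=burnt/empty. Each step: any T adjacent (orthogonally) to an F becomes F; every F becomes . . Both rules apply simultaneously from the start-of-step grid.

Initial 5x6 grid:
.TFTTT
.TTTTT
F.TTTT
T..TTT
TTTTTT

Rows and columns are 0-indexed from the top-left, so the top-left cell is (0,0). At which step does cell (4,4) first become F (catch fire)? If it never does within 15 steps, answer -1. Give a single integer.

Step 1: cell (4,4)='T' (+4 fires, +2 burnt)
Step 2: cell (4,4)='T' (+5 fires, +4 burnt)
Step 3: cell (4,4)='T' (+4 fires, +5 burnt)
Step 4: cell (4,4)='T' (+4 fires, +4 burnt)
Step 5: cell (4,4)='T' (+3 fires, +4 burnt)
Step 6: cell (4,4)='F' (+2 fires, +3 burnt)
  -> target ignites at step 6
Step 7: cell (4,4)='.' (+1 fires, +2 burnt)
Step 8: cell (4,4)='.' (+0 fires, +1 burnt)
  fire out at step 8

6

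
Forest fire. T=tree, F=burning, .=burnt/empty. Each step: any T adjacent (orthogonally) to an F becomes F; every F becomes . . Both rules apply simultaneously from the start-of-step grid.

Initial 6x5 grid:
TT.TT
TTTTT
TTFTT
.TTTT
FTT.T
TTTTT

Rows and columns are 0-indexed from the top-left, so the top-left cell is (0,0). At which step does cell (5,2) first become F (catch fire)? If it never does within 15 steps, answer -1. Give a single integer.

Step 1: cell (5,2)='T' (+6 fires, +2 burnt)
Step 2: cell (5,2)='T' (+8 fires, +6 burnt)
Step 3: cell (5,2)='F' (+6 fires, +8 burnt)
  -> target ignites at step 3
Step 4: cell (5,2)='.' (+4 fires, +6 burnt)
Step 5: cell (5,2)='.' (+1 fires, +4 burnt)
Step 6: cell (5,2)='.' (+0 fires, +1 burnt)
  fire out at step 6

3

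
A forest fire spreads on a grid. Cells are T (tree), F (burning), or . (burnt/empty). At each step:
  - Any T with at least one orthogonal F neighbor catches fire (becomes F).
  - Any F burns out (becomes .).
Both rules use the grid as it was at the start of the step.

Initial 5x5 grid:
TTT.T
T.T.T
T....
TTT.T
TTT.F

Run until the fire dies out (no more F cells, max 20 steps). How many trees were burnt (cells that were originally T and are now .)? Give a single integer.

Step 1: +1 fires, +1 burnt (F count now 1)
Step 2: +0 fires, +1 burnt (F count now 0)
Fire out after step 2
Initially T: 15, now '.': 11
Total burnt (originally-T cells now '.'): 1

Answer: 1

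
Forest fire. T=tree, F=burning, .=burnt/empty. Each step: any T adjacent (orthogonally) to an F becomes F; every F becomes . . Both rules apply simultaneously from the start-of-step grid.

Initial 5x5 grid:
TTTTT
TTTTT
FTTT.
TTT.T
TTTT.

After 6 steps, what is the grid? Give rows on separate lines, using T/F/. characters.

Step 1: 3 trees catch fire, 1 burn out
  TTTTT
  FTTTT
  .FTT.
  FTT.T
  TTTT.
Step 2: 5 trees catch fire, 3 burn out
  FTTTT
  .FTTT
  ..FT.
  .FT.T
  FTTT.
Step 3: 5 trees catch fire, 5 burn out
  .FTTT
  ..FTT
  ...F.
  ..F.T
  .FTT.
Step 4: 3 trees catch fire, 5 burn out
  ..FTT
  ...FT
  .....
  ....T
  ..FT.
Step 5: 3 trees catch fire, 3 burn out
  ...FT
  ....F
  .....
  ....T
  ...F.
Step 6: 1 trees catch fire, 3 burn out
  ....F
  .....
  .....
  ....T
  .....

....F
.....
.....
....T
.....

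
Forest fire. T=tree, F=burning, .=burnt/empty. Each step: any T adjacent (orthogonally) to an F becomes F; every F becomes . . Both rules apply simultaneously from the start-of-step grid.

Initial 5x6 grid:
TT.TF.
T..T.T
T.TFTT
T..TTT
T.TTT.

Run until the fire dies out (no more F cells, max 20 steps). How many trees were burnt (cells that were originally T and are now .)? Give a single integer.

Step 1: +5 fires, +2 burnt (F count now 5)
Step 2: +3 fires, +5 burnt (F count now 3)
Step 3: +4 fires, +3 burnt (F count now 4)
Step 4: +0 fires, +4 burnt (F count now 0)
Fire out after step 4
Initially T: 18, now '.': 24
Total burnt (originally-T cells now '.'): 12

Answer: 12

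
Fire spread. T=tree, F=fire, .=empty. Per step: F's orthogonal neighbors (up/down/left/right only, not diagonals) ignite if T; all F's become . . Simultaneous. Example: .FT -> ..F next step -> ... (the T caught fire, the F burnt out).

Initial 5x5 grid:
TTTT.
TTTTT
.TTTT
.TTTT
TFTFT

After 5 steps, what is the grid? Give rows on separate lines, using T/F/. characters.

Step 1: 5 trees catch fire, 2 burn out
  TTTT.
  TTTTT
  .TTTT
  .FTFT
  F.F.F
Step 2: 4 trees catch fire, 5 burn out
  TTTT.
  TTTTT
  .FTFT
  ..F.F
  .....
Step 3: 4 trees catch fire, 4 burn out
  TTTT.
  TFTFT
  ..F.F
  .....
  .....
Step 4: 5 trees catch fire, 4 burn out
  TFTF.
  F.F.F
  .....
  .....
  .....
Step 5: 2 trees catch fire, 5 burn out
  F.F..
  .....
  .....
  .....
  .....

F.F..
.....
.....
.....
.....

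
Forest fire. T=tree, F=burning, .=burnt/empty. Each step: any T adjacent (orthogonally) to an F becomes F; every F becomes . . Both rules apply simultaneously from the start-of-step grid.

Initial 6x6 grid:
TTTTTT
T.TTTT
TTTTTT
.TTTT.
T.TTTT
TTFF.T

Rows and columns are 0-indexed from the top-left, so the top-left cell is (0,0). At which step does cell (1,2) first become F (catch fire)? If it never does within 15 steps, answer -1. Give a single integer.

Step 1: cell (1,2)='T' (+3 fires, +2 burnt)
Step 2: cell (1,2)='T' (+4 fires, +3 burnt)
Step 3: cell (1,2)='T' (+6 fires, +4 burnt)
Step 4: cell (1,2)='F' (+5 fires, +6 burnt)
  -> target ignites at step 4
Step 5: cell (1,2)='.' (+5 fires, +5 burnt)
Step 6: cell (1,2)='.' (+4 fires, +5 burnt)
Step 7: cell (1,2)='.' (+2 fires, +4 burnt)
Step 8: cell (1,2)='.' (+0 fires, +2 burnt)
  fire out at step 8

4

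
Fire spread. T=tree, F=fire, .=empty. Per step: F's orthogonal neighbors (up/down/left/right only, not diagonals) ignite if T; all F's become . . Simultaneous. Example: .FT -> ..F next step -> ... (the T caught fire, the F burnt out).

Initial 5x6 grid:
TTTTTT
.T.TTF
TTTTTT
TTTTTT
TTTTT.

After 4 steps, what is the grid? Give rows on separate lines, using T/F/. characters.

Step 1: 3 trees catch fire, 1 burn out
  TTTTTF
  .T.TF.
  TTTTTF
  TTTTTT
  TTTTT.
Step 2: 4 trees catch fire, 3 burn out
  TTTTF.
  .T.F..
  TTTTF.
  TTTTTF
  TTTTT.
Step 3: 3 trees catch fire, 4 burn out
  TTTF..
  .T....
  TTTF..
  TTTTF.
  TTTTT.
Step 4: 4 trees catch fire, 3 burn out
  TTF...
  .T....
  TTF...
  TTTF..
  TTTTF.

TTF...
.T....
TTF...
TTTF..
TTTTF.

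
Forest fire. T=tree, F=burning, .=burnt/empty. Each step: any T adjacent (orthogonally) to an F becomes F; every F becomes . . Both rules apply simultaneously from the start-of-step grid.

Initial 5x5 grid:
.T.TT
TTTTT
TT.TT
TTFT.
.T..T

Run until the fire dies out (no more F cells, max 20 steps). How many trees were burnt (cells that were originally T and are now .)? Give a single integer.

Step 1: +2 fires, +1 burnt (F count now 2)
Step 2: +4 fires, +2 burnt (F count now 4)
Step 3: +4 fires, +4 burnt (F count now 4)
Step 4: +5 fires, +4 burnt (F count now 5)
Step 5: +1 fires, +5 burnt (F count now 1)
Step 6: +0 fires, +1 burnt (F count now 0)
Fire out after step 6
Initially T: 17, now '.': 24
Total burnt (originally-T cells now '.'): 16

Answer: 16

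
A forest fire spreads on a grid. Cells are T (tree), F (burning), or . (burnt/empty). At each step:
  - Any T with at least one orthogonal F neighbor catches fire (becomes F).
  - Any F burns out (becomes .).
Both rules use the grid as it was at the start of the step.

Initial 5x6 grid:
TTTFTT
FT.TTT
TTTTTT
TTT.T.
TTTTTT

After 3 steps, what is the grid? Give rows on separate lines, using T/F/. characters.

Step 1: 6 trees catch fire, 2 burn out
  FTF.FT
  .F.FTT
  FTTTTT
  TTT.T.
  TTTTTT
Step 2: 6 trees catch fire, 6 burn out
  .F...F
  ....FT
  .FTFTT
  FTT.T.
  TTTTTT
Step 3: 5 trees catch fire, 6 burn out
  ......
  .....F
  ..F.FT
  .FT.T.
  FTTTTT

......
.....F
..F.FT
.FT.T.
FTTTTT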